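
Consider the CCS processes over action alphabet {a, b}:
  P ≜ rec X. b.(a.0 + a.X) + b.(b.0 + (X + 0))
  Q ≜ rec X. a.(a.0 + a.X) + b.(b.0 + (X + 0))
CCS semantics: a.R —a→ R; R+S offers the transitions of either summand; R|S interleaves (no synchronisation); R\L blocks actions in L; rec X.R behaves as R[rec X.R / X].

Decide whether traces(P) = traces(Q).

LTS(P): 4 reachable states
  u0 = rec X. b.(a.0 + a.X) + b.(b.0 + (X + 0)) → =b=> u1, =b=> u2
  u1 = a.0 + a.(rec X. b.(a.0 + a.X) + b.(b.0 + (X + 0))) → =a=> u0, =a=> u3
  u2 = b.0 + ((rec X. b.(a.0 + a.X) + b.(b.0 + (X + 0))) + 0) → =b=> u1, =b=> u2, =b=> u3
  u3 = 0 → stopped
LTS(Q): 4 reachable states
  v0 = rec X. a.(a.0 + a.X) + b.(b.0 + (X + 0)) → =a=> v1, =b=> v2
  v1 = a.0 + a.(rec X. a.(a.0 + a.X) + b.(b.0 + (X + 0))) → =a=> v0, =a=> v3
  v2 = b.0 + ((rec X. a.(a.0 + a.X) + b.(b.0 + (X + 0))) + 0) → =a=> v1, =b=> v2, =b=> v3
  v3 = 0 → stopped
Run σ = ⟨bab⟩ on P: start {u0}
  after b @ step 1: {u1, u2}
  after a @ step 2: {u0, u3}
  after b @ step 3: {u1, u2}
  ✓ P
Run σ = ⟨bab⟩ on Q: start {v0}
  after b @ step 1: {v2}
  after a @ step 2: {v1}
  after b @ step 3: ∅  — Q cannot continue

NO — witness ⟨bab⟩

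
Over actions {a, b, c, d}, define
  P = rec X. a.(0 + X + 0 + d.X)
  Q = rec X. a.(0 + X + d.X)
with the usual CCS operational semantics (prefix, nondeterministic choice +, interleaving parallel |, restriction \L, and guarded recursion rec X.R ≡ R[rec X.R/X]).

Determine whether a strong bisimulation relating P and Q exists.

P ~ Q

P's transition system — 2 states:
  s0 = rec X. a.(0 + X + 0 + d.X) :: ··a··> s1
  s1 = 0 + (rec X. a.(0 + X + 0 + d.X)) + 0 + d.(rec X. a.(0 + X + 0 + d.X)) :: ··a··> s1, ··d··> s0
Q's transition system — 2 states:
  t0 = rec X. a.(0 + X + d.X) :: ··a··> t1
  t1 = 0 + (rec X. a.(0 + X + d.X)) + d.(rec X. a.(0 + X + d.X)) :: ··a··> t1, ··d··> t0
Partition-refinement fixed point:
  B0 = {s0, t0}
  B1 = {s1, t1}
s0 ∈ B0, t0 ∈ B0 → same block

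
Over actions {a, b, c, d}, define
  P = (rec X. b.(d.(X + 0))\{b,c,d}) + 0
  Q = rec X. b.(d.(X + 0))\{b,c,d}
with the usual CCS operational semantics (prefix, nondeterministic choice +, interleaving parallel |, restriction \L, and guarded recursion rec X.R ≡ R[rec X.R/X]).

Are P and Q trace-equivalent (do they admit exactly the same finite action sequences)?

trace-equivalent

Reachable graph of P (2 states):
  m0 = (rec X. b.(d.(X + 0))\{b,c,d}) + 0 → -b-> m1
  m1 = (d.((rec X. b.(d.(X + 0))\{b,c,d}) + 0))\{b,c,d} → (no moves)
Reachable graph of Q (2 states):
  n0 = rec X. b.(d.(X + 0))\{b,c,d} → -b-> n1
  n1 = (d.((rec X. b.(d.(X + 0))\{b,c,d}) + 0))\{b,c,d} → (no moves)
Partition-refinement fixed point:
  B0 = {m0, n0}
  B1 = {m1, n1}
m0 ∈ B0, n0 ∈ B0 → same block
Bisimilar ⇒ trace-equivalent.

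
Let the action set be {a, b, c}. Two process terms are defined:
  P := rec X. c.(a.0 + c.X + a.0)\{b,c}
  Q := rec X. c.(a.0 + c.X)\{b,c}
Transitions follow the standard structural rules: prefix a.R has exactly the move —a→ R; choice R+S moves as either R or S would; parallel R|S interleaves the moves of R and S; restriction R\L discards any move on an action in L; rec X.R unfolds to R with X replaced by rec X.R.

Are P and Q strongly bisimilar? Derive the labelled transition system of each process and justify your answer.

YES

P's transition system — 3 states:
  u0 = rec X. c.(a.0 + c.X + a.0)\{b,c} → =c=> u1
  u1 = (a.0 + c.(rec X. c.(a.0 + c.X + a.0)\{b,c}) + a.0)\{b,c} → =a=> u2
  u2 = 0\{b,c} → (no moves)
Q's transition system — 3 states:
  v0 = rec X. c.(a.0 + c.X)\{b,c} → =c=> v1
  v1 = (a.0 + c.(rec X. c.(a.0 + c.X)\{b,c}))\{b,c} → =a=> v2
  v2 = 0\{b,c} → (no moves)
Coarsest stable partition (strong bisimilarity classes):
  B0 = {u0, v0}
  B1 = {u1, v1}
  B2 = {u2, v2}
u0 ∈ B0, v0 ∈ B0 → same block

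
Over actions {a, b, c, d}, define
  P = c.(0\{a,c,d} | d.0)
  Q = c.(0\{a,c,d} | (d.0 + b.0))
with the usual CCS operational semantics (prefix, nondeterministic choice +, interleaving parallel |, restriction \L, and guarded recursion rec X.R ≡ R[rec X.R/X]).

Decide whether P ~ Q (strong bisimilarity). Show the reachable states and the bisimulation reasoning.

not bisimilar

P's transition system — 3 states:
  p0 = c.(0\{a,c,d} | d.0) :: —c→ p1
  p1 = 0\{a,c,d} | d.0 :: —d→ p2
  p2 = 0\{a,c,d} | 0 :: ∅
Q's transition system — 3 states:
  q0 = c.(0\{a,c,d} | (d.0 + b.0)) :: —c→ q1
  q1 = 0\{a,c,d} | (d.0 + b.0) :: —b→ q2, —d→ q2
  q2 = 0\{a,c,d} | 0 :: ∅
Bisimilarity quotient blocks:
  B0 = {p0}
  B1 = {p1}
  B2 = {p2, q2}
  B3 = {q0}
  B4 = {q1}
p0 ∈ B0, q0 ∈ B3 → different blocks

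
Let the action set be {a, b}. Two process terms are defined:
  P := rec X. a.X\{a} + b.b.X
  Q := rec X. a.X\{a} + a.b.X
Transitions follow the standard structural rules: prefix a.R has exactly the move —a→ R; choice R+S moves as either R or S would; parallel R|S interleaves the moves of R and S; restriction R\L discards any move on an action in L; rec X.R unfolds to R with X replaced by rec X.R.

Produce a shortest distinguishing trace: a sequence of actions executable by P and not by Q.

b

P's transition system — 4 states:
  s0 = rec X. a.X\{a} + b.b.X :: =a=> s1, =b=> s2
  s1 = (rec X. a.X\{a} + b.b.X)\{a} :: =b=> s3
  s2 = b.(rec X. a.X\{a} + b.b.X) :: =b=> s0
  s3 = (b.(rec X. a.X\{a} + b.b.X))\{a} :: =b=> s1
Q's transition system — 3 states:
  t0 = rec X. a.X\{a} + a.b.X :: =a=> t1, =a=> t2
  t1 = (rec X. a.X\{a} + a.b.X)\{a} :: deadlocked
  t2 = b.(rec X. a.X\{a} + a.b.X) :: =b=> t0
Executing b from P (initial set {s0}):
  [1] b ⇒ {s2}
  ✓ P
Executing b from Q (initial set {t0}):
  [1] b ⇒ ∅ (Q stuck)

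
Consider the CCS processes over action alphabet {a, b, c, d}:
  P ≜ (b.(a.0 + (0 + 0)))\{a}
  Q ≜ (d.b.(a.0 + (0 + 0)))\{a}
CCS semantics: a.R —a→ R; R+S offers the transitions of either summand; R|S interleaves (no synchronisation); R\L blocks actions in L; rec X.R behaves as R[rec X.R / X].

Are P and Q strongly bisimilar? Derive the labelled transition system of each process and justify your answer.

LTS(P): 2 reachable states
  s0 = (b.(a.0 + (0 + 0)))\{a} ⊢ -b-> s1
  s1 = (a.0 + (0 + 0))\{a} ⊢ (no moves)
LTS(Q): 3 reachable states
  t0 = (d.b.(a.0 + (0 + 0)))\{a} ⊢ -d-> t1
  t1 = (b.(a.0 + (0 + 0)))\{a} ⊢ -b-> t2
  t2 = (a.0 + (0 + 0))\{a} ⊢ (no moves)
Coarsest stable partition (strong bisimilarity classes):
  B0 = {s0, t1}
  B1 = {s1, t2}
  B2 = {t0}
s0 ∈ B0, t0 ∈ B2 → different blocks

not bisimilar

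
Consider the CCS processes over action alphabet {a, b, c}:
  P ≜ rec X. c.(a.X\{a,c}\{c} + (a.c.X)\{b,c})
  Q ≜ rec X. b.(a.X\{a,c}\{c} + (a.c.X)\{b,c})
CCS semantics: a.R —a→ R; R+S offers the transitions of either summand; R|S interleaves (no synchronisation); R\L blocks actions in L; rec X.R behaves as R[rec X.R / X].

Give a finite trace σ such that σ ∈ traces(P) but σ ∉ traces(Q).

c

LTS(P): 4 reachable states
  s0 = rec X. c.(a.X\{a,c}\{c} + (a.c.X)\{b,c}) ⊢ --c--▸ s1
  s1 = a.(rec X. c.(a.X\{a,c}\{c} + (a.c.X)\{b,c}))\{a,c}\{c} + (a.c.(rec X. c.(a.X\{a,c}\{c} + (a.c.X)\{b,c})))\{b,c} ⊢ --a--▸ s2, --a--▸ s3
  s2 = (c.(rec X. c.(a.X\{a,c}\{c} + (a.c.X)\{b,c})))\{b,c} ⊢ ∅
  s3 = (rec X. c.(a.X\{a,c}\{c} + (a.c.X)\{b,c}))\{a,c}\{c} ⊢ ∅
LTS(Q): 5 reachable states
  t0 = rec X. b.(a.X\{a,c}\{c} + (a.c.X)\{b,c}) ⊢ --b--▸ t1
  t1 = a.(rec X. b.(a.X\{a,c}\{c} + (a.c.X)\{b,c}))\{a,c}\{c} + (a.c.(rec X. b.(a.X\{a,c}\{c} + (a.c.X)\{b,c})))\{b,c} ⊢ --a--▸ t2, --a--▸ t3
  t2 = (c.(rec X. b.(a.X\{a,c}\{c} + (a.c.X)\{b,c})))\{b,c} ⊢ ∅
  t3 = (rec X. b.(a.X\{a,c}\{c} + (a.c.X)\{b,c}))\{a,c}\{c} ⊢ --b--▸ t4
  t4 = (a.(rec X. b.(a.X\{a,c}\{c} + (a.c.X)\{b,c}))\{a,c}\{c} + (a.c.(rec X. b.(a.X\{a,c}\{c} + (a.c.X)\{b,c})))\{b,c})\{a,c}\{c} ⊢ ∅
Executing c from P (initial set {s0}):
  step 1 (c): {s1}
  — P admits the full trace.
Executing c from Q (initial set {t0}):
  step 1 (c): ∅ (Q stuck)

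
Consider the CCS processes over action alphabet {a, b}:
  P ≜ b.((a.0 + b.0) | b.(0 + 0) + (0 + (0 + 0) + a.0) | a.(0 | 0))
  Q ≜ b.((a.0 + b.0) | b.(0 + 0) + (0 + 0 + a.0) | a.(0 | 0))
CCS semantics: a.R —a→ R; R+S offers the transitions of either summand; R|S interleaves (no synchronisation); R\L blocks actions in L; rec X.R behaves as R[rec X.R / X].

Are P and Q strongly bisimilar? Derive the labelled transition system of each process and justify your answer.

P ~ Q

LTS(P): 8 reachable states
  m0 = b.((a.0 + b.0) | b.(0 + 0) + (0 + (0 + 0) + a.0) | a.(0 | 0)) → =b=> m1
  m1 = (a.0 + b.0) | b.(0 + 0) + (0 + (0 + 0) + a.0) | a.(0 | 0) → =a=> m2, =a=> m3, =a=> m4, =b=> m4, =b=> m5
  m2 = (0 + (0 + 0) + a.0) | (0 | 0) → =a=> m6
  m3 = 0 | a.(0 | 0) → =a=> m6
  m4 = 0 | b.(0 + 0) → =b=> m7
  m5 = (a.0 + b.0) | (0 + 0) → =a=> m7, =b=> m7
  m6 = 0 | (0 | 0) → ·
  m7 = 0 | (0 + 0) → ·
LTS(Q): 8 reachable states
  n0 = b.((a.0 + b.0) | b.(0 + 0) + (0 + 0 + a.0) | a.(0 | 0)) → =b=> n1
  n1 = (a.0 + b.0) | b.(0 + 0) + (0 + 0 + a.0) | a.(0 | 0) → =a=> n2, =a=> n3, =a=> n4, =b=> n4, =b=> n5
  n2 = (0 + 0 + a.0) | (0 | 0) → =a=> n6
  n3 = 0 | a.(0 | 0) → =a=> n6
  n4 = 0 | b.(0 + 0) → =b=> n7
  n5 = (a.0 + b.0) | (0 + 0) → =a=> n7, =b=> n7
  n6 = 0 | (0 | 0) → ·
  n7 = 0 | (0 + 0) → ·
Partition-refinement fixed point:
  B0 = {m0, n0}
  B1 = {m1, n1}
  B2 = {m5, n5}
  B3 = {m6, m7, n6, n7}
  B4 = {m2, m3, n2, n3}
  B5 = {m4, n4}
m0 ∈ B0, n0 ∈ B0 → same block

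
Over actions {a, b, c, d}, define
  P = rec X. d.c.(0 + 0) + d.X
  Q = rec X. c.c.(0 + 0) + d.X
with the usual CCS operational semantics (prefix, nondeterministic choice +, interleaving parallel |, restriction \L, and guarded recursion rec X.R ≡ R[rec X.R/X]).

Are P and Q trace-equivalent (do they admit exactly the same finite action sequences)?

LTS(P): 3 reachable states
  u0 = rec X. d.c.(0 + 0) + d.X ⊢ ··d··> u0, ··d··> u1
  u1 = c.(0 + 0) ⊢ ··c··> u2
  u2 = 0 + 0 ⊢ deadlocked
LTS(Q): 3 reachable states
  v0 = rec X. c.c.(0 + 0) + d.X ⊢ ··c··> v1, ··d··> v0
  v1 = c.(0 + 0) ⊢ ··c··> v2
  v2 = 0 + 0 ⊢ deadlocked
Trace ⟨c⟩ through Q, begin at {v0}:
  after c @ step 1: {v1}
  — Q admits the full trace.
Trace ⟨c⟩ through P, begin at {u0}:
  after c @ step 1: ∅ (P stuck)

NO — witness ⟨c⟩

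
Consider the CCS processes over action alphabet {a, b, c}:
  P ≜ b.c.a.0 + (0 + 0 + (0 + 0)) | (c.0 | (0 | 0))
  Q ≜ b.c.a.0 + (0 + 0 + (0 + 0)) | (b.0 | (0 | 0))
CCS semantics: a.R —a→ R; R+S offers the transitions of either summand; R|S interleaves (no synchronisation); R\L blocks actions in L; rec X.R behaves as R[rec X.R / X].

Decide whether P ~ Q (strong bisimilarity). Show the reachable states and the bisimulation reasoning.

P's transition system — 5 states:
  u0 = b.c.a.0 + (0 + 0 + (0 + 0)) | (c.0 | (0 | 0)) ⊢ --b--▸ u1, --c--▸ u2
  u1 = c.a.0 ⊢ --c--▸ u3
  u2 = (0 + 0 + (0 + 0)) | (0 | (0 | 0)) ⊢ stopped
  u3 = a.0 ⊢ --a--▸ u4
  u4 = 0 ⊢ stopped
Q's transition system — 5 states:
  v0 = b.c.a.0 + (0 + 0 + (0 + 0)) | (b.0 | (0 | 0)) ⊢ --b--▸ v1, --b--▸ v2
  v1 = (0 + 0 + (0 + 0)) | (0 | (0 | 0)) ⊢ stopped
  v2 = c.a.0 ⊢ --c--▸ v3
  v3 = a.0 ⊢ --a--▸ v4
  v4 = 0 ⊢ stopped
Partition-refinement fixed point:
  B0 = {u0}
  B1 = {u1, v2}
  B2 = {u3, v3}
  B3 = {u2, u4, v1, v4}
  B4 = {v0}
u0 ∈ B0, v0 ∈ B4 → different blocks

P ≁ Q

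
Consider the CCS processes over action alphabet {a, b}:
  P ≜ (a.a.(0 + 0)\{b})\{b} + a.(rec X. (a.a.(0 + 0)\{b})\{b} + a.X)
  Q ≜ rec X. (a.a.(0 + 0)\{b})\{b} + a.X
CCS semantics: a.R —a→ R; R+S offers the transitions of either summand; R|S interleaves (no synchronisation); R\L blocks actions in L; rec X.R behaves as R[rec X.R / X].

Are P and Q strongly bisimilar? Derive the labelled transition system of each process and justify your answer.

Reachable graph of P (4 states):
  p0 = (a.a.(0 + 0)\{b})\{b} + a.(rec X. (a.a.(0 + 0)\{b})\{b} + a.X) → —a→ p1, —a→ p2
  p1 = (a.(0 + 0)\{b})\{b} → —a→ p3
  p2 = rec X. (a.a.(0 + 0)\{b})\{b} + a.X → —a→ p1, —a→ p2
  p3 = (0 + 0)\{b}\{b} → deadlocked
Reachable graph of Q (3 states):
  q0 = rec X. (a.a.(0 + 0)\{b})\{b} + a.X → —a→ q0, —a→ q1
  q1 = (a.(0 + 0)\{b})\{b} → —a→ q2
  q2 = (0 + 0)\{b}\{b} → deadlocked
Bisimilarity quotient blocks:
  B0 = {p0, p2, q0}
  B1 = {p1, q1}
  B2 = {p3, q2}
p0 ∈ B0, q0 ∈ B0 → same block

P ~ Q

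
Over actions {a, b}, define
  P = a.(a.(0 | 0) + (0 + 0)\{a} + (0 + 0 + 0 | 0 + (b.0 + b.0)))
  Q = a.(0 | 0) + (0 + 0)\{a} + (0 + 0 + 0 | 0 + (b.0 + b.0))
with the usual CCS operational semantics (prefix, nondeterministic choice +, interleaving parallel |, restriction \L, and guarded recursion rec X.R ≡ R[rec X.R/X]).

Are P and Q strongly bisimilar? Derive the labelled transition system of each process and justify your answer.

P's transition system — 4 states:
  p0 = a.(a.(0 | 0) + (0 + 0)\{a} + (0 + 0 + 0 | 0 + (b.0 + b.0))) | =a=> p1
  p1 = a.(0 | 0) + (0 + 0)\{a} + (0 + 0 + 0 | 0 + (b.0 + b.0)) | =a=> p2, =b=> p3
  p2 = 0 | 0 | stopped
  p3 = 0 | stopped
Q's transition system — 3 states:
  q0 = a.(0 | 0) + (0 + 0)\{a} + (0 + 0 + 0 | 0 + (b.0 + b.0)) | =a=> q1, =b=> q2
  q1 = 0 | 0 | stopped
  q2 = 0 | stopped
Coarsest stable partition (strong bisimilarity classes):
  B0 = {p0}
  B1 = {p1, q0}
  B2 = {p2, p3, q1, q2}
p0 ∈ B0, q0 ∈ B1 → different blocks

P ≁ Q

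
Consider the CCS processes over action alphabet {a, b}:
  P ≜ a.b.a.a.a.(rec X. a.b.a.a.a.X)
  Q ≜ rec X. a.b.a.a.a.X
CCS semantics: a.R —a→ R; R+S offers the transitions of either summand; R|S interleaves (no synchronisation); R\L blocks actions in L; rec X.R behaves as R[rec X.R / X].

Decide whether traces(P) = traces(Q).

YES

P's transition system — 6 states:
  u0 = a.b.a.a.a.(rec X. a.b.a.a.a.X) → --a--▸ u1
  u1 = b.a.a.a.(rec X. a.b.a.a.a.X) → --b--▸ u2
  u2 = a.a.a.(rec X. a.b.a.a.a.X) → --a--▸ u3
  u3 = a.a.(rec X. a.b.a.a.a.X) → --a--▸ u4
  u4 = a.(rec X. a.b.a.a.a.X) → --a--▸ u5
  u5 = rec X. a.b.a.a.a.X → --a--▸ u1
Q's transition system — 5 states:
  v0 = rec X. a.b.a.a.a.X → --a--▸ v1
  v1 = b.a.a.a.(rec X. a.b.a.a.a.X) → --b--▸ v2
  v2 = a.a.a.(rec X. a.b.a.a.a.X) → --a--▸ v3
  v3 = a.a.(rec X. a.b.a.a.a.X) → --a--▸ v4
  v4 = a.(rec X. a.b.a.a.a.X) → --a--▸ v0
Partition-refinement fixed point:
  B0 = {u0, u5, v0}
  B1 = {u1, v1}
  B2 = {u2, v2}
  B3 = {u3, v3}
  B4 = {u4, v4}
u0 ∈ B0, v0 ∈ B0 → same block
Bisimilar ⇒ trace-equivalent.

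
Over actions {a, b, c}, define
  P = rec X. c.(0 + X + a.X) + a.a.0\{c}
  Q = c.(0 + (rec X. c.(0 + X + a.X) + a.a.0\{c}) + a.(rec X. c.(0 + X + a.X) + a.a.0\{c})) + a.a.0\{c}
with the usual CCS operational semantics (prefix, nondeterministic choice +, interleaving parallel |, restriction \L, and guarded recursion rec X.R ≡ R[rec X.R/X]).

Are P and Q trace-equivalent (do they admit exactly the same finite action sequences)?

Reachable graph of P (4 states):
  p0 = rec X. c.(0 + X + a.X) + a.a.0\{c} → ··a··> p1, ··c··> p2
  p1 = a.0\{c} → ··a··> p3
  p2 = 0 + (rec X. c.(0 + X + a.X) + a.a.0\{c}) + a.(rec X. c.(0 + X + a.X) + a.a.0\{c}) → ··a··> p0, ··a··> p1, ··c··> p2
  p3 = 0\{c} → ·
Reachable graph of Q (5 states):
  q0 = c.(0 + (rec X. c.(0 + X + a.X) + a.a.0\{c}) + a.(rec X. c.(0 + X + a.X) + a.a.0\{c})) + a.a.0\{c} → ··a··> q1, ··c··> q2
  q1 = a.0\{c} → ··a··> q3
  q2 = 0 + (rec X. c.(0 + X + a.X) + a.a.0\{c}) + a.(rec X. c.(0 + X + a.X) + a.a.0\{c}) → ··a··> q1, ··a··> q4, ··c··> q2
  q3 = 0\{c} → ·
  q4 = rec X. c.(0 + X + a.X) + a.a.0\{c} → ··a··> q1, ··c··> q2
Bisimilarity quotient blocks:
  B0 = {p0, q0, q4}
  B1 = {p1, q1}
  B2 = {p3, q3}
  B3 = {p2, q2}
p0 ∈ B0, q0 ∈ B0 → same block
Bisimilar ⇒ trace-equivalent.

traces(P) = traces(Q)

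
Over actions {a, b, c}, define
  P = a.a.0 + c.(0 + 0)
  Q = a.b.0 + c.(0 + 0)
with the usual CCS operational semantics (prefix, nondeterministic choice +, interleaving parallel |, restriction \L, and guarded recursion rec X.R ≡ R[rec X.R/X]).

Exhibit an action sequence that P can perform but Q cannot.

P's transition system — 4 states:
  p0 = a.a.0 + c.(0 + 0) → -a-> p1, -c-> p2
  p1 = a.0 → -a-> p3
  p2 = 0 + 0 → ·
  p3 = 0 → ·
Q's transition system — 4 states:
  q0 = a.b.0 + c.(0 + 0) → -a-> q1, -c-> q2
  q1 = b.0 → -b-> q3
  q2 = 0 + 0 → ·
  q3 = 0 → ·
Run σ = ⟨aa⟩ on P: start {p0}
  [1] a ⇒ {p1}
  [2] a ⇒ {p3}
  P completes σ.
Run σ = ⟨aa⟩ on Q: start {q0}
  [1] a ⇒ {q1}
  [2] a ⇒ no successor for Q

aa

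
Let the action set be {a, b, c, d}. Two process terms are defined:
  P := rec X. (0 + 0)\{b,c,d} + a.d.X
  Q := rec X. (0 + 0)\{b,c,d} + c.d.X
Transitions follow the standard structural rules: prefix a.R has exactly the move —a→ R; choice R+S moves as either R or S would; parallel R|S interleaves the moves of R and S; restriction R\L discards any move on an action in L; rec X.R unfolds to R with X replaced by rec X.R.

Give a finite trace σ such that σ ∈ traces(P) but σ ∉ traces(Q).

a

LTS(P): 2 reachable states
  m0 = rec X. (0 + 0)\{b,c,d} + a.d.X | --a--▸ m1
  m1 = d.(rec X. (0 + 0)\{b,c,d} + a.d.X) | --d--▸ m0
LTS(Q): 2 reachable states
  n0 = rec X. (0 + 0)\{b,c,d} + c.d.X | --c--▸ n1
  n1 = d.(rec X. (0 + 0)\{b,c,d} + c.d.X) | --d--▸ n0
Executing a from P (initial set {m0}):
  [1] a ⇒ {m1}
  P completes σ.
Executing a from Q (initial set {n0}):
  [1] a ⇒ ∅  — Q cannot continue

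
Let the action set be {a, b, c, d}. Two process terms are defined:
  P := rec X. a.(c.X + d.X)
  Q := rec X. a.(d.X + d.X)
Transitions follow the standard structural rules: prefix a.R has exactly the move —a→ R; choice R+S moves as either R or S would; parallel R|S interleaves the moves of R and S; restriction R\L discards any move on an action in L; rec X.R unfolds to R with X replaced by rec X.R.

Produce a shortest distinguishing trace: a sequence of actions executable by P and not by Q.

Reachable graph of P (2 states):
  u0 = rec X. a.(c.X + d.X) :: --a--▸ u1
  u1 = c.(rec X. a.(c.X + d.X)) + d.(rec X. a.(c.X + d.X)) :: --c--▸ u0, --d--▸ u0
Reachable graph of Q (2 states):
  v0 = rec X. a.(d.X + d.X) :: --a--▸ v1
  v1 = d.(rec X. a.(d.X + d.X)) + d.(rec X. a.(d.X + d.X)) :: --d--▸ v0
Trace ⟨ac⟩ through P, begin at {u0}:
  step 1 (a): {u1}
  step 2 (c): {u0}
  ✓ P
Trace ⟨ac⟩ through Q, begin at {v0}:
  step 1 (a): {v1}
  step 2 (c): no successor for Q

ac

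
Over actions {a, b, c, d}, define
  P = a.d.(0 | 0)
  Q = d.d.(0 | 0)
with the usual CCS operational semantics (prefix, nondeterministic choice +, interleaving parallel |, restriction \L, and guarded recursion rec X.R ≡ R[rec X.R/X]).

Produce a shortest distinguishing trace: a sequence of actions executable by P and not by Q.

a

Reachable graph of P (3 states):
  m0 = a.d.(0 | 0) ⊢ -a-> m1
  m1 = d.(0 | 0) ⊢ -d-> m2
  m2 = 0 | 0 ⊢ stopped
Reachable graph of Q (3 states):
  n0 = d.d.(0 | 0) ⊢ -d-> n1
  n1 = d.(0 | 0) ⊢ -d-> n2
  n2 = 0 | 0 ⊢ stopped
Executing a from P (initial set {m0}):
  step 1 (a): {m1}
  — P admits the full trace.
Executing a from Q (initial set {n0}):
  step 1 (a): ∅ (Q stuck)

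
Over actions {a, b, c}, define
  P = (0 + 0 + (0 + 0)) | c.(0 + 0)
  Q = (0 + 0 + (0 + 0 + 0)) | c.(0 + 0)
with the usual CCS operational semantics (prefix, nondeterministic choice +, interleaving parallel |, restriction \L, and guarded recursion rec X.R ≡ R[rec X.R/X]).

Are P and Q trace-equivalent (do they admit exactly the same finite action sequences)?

Reachable graph of P (2 states):
  p0 = (0 + 0 + (0 + 0)) | c.(0 + 0) has moves -c-> p1
  p1 = (0 + 0 + (0 + 0)) | (0 + 0) has moves stopped
Reachable graph of Q (2 states):
  q0 = (0 + 0 + (0 + 0 + 0)) | c.(0 + 0) has moves -c-> q1
  q1 = (0 + 0 + (0 + 0 + 0)) | (0 + 0) has moves stopped
Coarsest stable partition (strong bisimilarity classes):
  B0 = {p0, q0}
  B1 = {p1, q1}
p0 ∈ B0, q0 ∈ B0 → same block
Bisimilar ⇒ trace-equivalent.

traces(P) = traces(Q)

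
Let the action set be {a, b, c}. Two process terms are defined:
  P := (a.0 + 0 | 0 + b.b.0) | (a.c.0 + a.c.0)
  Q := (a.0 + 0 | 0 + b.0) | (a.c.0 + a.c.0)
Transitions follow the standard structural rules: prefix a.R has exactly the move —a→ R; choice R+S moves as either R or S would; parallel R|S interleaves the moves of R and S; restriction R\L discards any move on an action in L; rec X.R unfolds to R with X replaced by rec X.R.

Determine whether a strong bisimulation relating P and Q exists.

P's transition system — 9 states:
  p0 = (a.0 + 0 | 0 + b.b.0) | (a.c.0 + a.c.0) ⊢ =a=> p1, =a=> p2, =b=> p3
  p1 = (a.0 + 0 | 0 + b.b.0) | c.0 ⊢ =a=> p4, =b=> p5, =c=> p6
  p2 = 0 | (a.c.0 + a.c.0) ⊢ =a=> p4
  p3 = b.0 | (a.c.0 + a.c.0) ⊢ =a=> p5, =b=> p2
  p4 = 0 | c.0 ⊢ =c=> p7
  p5 = b.0 | c.0 ⊢ =b=> p4, =c=> p8
  p6 = (a.0 + 0 | 0 + b.b.0) | 0 ⊢ =a=> p7, =b=> p8
  p7 = 0 | 0 ⊢ (no moves)
  p8 = b.0 | 0 ⊢ =b=> p7
Q's transition system — 6 states:
  q0 = (a.0 + 0 | 0 + b.0) | (a.c.0 + a.c.0) ⊢ =a=> q1, =a=> q2, =b=> q2
  q1 = (a.0 + 0 | 0 + b.0) | c.0 ⊢ =a=> q3, =b=> q3, =c=> q4
  q2 = 0 | (a.c.0 + a.c.0) ⊢ =a=> q3
  q3 = 0 | c.0 ⊢ =c=> q5
  q4 = (a.0 + 0 | 0 + b.0) | 0 ⊢ =a=> q5, =b=> q5
  q5 = 0 | 0 ⊢ (no moves)
Coarsest stable partition (strong bisimilarity classes):
  B0 = {p0}
  B1 = {p1}
  B2 = {p6}
  B3 = {p7, q5}
  B4 = {p8}
  B5 = {p4, q3}
  B6 = {p5}
  B7 = {p2, q2}
  B8 = {p3}
  B9 = {q0}
  B10 = {q1}
  B11 = {q4}
p0 ∈ B0, q0 ∈ B9 → different blocks

NO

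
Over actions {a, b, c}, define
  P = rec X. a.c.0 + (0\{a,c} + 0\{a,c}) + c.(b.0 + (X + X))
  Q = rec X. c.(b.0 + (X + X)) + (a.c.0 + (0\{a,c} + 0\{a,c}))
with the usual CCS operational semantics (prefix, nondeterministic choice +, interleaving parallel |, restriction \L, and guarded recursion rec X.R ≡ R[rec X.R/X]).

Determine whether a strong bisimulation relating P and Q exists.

Reachable graph of P (4 states):
  m0 = rec X. a.c.0 + (0\{a,c} + 0\{a,c}) + c.(b.0 + (X + X)) :: —a→ m1, —c→ m2
  m1 = c.0 :: —c→ m3
  m2 = b.0 + ((rec X. a.c.0 + (0\{a,c} + 0\{a,c}) + c.(b.0 + (X + X))) + (rec X. a.c.0 + (0\{a,c} + 0\{a,c}) + c.(b.0 + (X + X)))) :: —a→ m1, —b→ m3, —c→ m2
  m3 = 0 :: deadlocked
Reachable graph of Q (4 states):
  n0 = rec X. c.(b.0 + (X + X)) + (a.c.0 + (0\{a,c} + 0\{a,c})) :: —a→ n1, —c→ n2
  n1 = c.0 :: —c→ n3
  n2 = b.0 + ((rec X. c.(b.0 + (X + X)) + (a.c.0 + (0\{a,c} + 0\{a,c}))) + (rec X. c.(b.0 + (X + X)) + (a.c.0 + (0\{a,c} + 0\{a,c})))) :: —a→ n1, —b→ n3, —c→ n2
  n3 = 0 :: deadlocked
Partition-refinement fixed point:
  B0 = {m0, n0}
  B1 = {m1, n1}
  B2 = {m3, n3}
  B3 = {m2, n2}
m0 ∈ B0, n0 ∈ B0 → same block

bisimilar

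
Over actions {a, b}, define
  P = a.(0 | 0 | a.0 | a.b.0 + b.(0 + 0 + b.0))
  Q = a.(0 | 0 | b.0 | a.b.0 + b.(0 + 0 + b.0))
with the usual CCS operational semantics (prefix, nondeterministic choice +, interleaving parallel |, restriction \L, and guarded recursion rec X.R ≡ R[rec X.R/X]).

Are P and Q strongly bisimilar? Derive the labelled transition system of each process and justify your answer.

P's transition system — 9 states:
  s0 = a.(0 | 0 | a.0 | a.b.0 + b.(0 + 0 + b.0)) ⊢ =a=> s1
  s1 = 0 | 0 | a.0 | a.b.0 + b.(0 + 0 + b.0) ⊢ =a=> s2, =a=> s3, =b=> s4
  s2 = 0 | 0 | 0 | a.b.0 ⊢ =a=> s5
  s3 = 0 | 0 | a.0 | b.0 ⊢ =a=> s5, =b=> s6
  s4 = 0 + 0 + b.0 ⊢ =b=> s7
  s5 = 0 | 0 | 0 | b.0 ⊢ =b=> s8
  s6 = 0 | 0 | a.0 | 0 ⊢ =a=> s8
  s7 = 0 ⊢ deadlocked
  s8 = 0 | 0 | 0 | 0 ⊢ deadlocked
Q's transition system — 9 states:
  t0 = a.(0 | 0 | b.0 | a.b.0 + b.(0 + 0 + b.0)) ⊢ =a=> t1
  t1 = 0 | 0 | b.0 | a.b.0 + b.(0 + 0 + b.0) ⊢ =a=> t2, =b=> t3, =b=> t4
  t2 = 0 | 0 | b.0 | b.0 ⊢ =b=> t5, =b=> t6
  t3 = 0 + 0 + b.0 ⊢ =b=> t7
  t4 = 0 | 0 | 0 | a.b.0 ⊢ =a=> t5
  t5 = 0 | 0 | 0 | b.0 ⊢ =b=> t8
  t6 = 0 | 0 | b.0 | 0 ⊢ =b=> t8
  t7 = 0 ⊢ deadlocked
  t8 = 0 | 0 | 0 | 0 ⊢ deadlocked
Partition-refinement fixed point:
  B0 = {s0}
  B1 = {s1}
  B2 = {s3}
  B3 = {s4, s5, t3, t5, t6}
  B4 = {s7, s8, t7, t8}
  B5 = {s6}
  B6 = {s2, t4}
  B7 = {t0}
  B8 = {t1}
  B9 = {t2}
s0 ∈ B0, t0 ∈ B7 → different blocks

P ≁ Q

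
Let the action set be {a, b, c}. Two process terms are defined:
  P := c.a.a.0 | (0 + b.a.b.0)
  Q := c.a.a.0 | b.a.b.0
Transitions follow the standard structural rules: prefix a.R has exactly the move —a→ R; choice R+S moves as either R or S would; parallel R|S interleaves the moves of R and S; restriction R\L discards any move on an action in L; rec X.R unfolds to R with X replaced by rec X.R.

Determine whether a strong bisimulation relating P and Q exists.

P ~ Q

LTS(P): 16 reachable states
  s0 = c.a.a.0 | (0 + b.a.b.0) :: —b→ s1, —c→ s2
  s1 = c.a.a.0 | a.b.0 :: —a→ s3, —c→ s4
  s2 = a.a.0 | (0 + b.a.b.0) :: —a→ s5, —b→ s4
  s3 = c.a.a.0 | b.0 :: —b→ s6, —c→ s7
  s4 = a.a.0 | a.b.0 :: —a→ s7, —a→ s8
  s5 = a.0 | (0 + b.a.b.0) :: —a→ s9, —b→ s8
  s6 = c.a.a.0 | 0 :: —c→ s10
  s7 = a.a.0 | b.0 :: —a→ s11, —b→ s10
  s8 = a.0 | a.b.0 :: —a→ s11, —a→ s12
  s9 = 0 | (0 + b.a.b.0) :: —b→ s12
  s10 = a.a.0 | 0 :: —a→ s13
  s11 = a.0 | b.0 :: —a→ s14, —b→ s13
  s12 = 0 | a.b.0 :: —a→ s14
  s13 = a.0 | 0 :: —a→ s15
  s14 = 0 | b.0 :: —b→ s15
  s15 = 0 | 0 :: ·
LTS(Q): 16 reachable states
  t0 = c.a.a.0 | b.a.b.0 :: —b→ t1, —c→ t2
  t1 = c.a.a.0 | a.b.0 :: —a→ t3, —c→ t4
  t2 = a.a.0 | b.a.b.0 :: —a→ t5, —b→ t4
  t3 = c.a.a.0 | b.0 :: —b→ t6, —c→ t7
  t4 = a.a.0 | a.b.0 :: —a→ t7, —a→ t8
  t5 = a.0 | b.a.b.0 :: —a→ t9, —b→ t8
  t6 = c.a.a.0 | 0 :: —c→ t10
  t7 = a.a.0 | b.0 :: —a→ t11, —b→ t10
  t8 = a.0 | a.b.0 :: —a→ t11, —a→ t12
  t9 = 0 | b.a.b.0 :: —b→ t12
  t10 = a.a.0 | 0 :: —a→ t13
  t11 = a.0 | b.0 :: —a→ t14, —b→ t13
  t12 = 0 | a.b.0 :: —a→ t14
  t13 = a.0 | 0 :: —a→ t15
  t14 = 0 | b.0 :: —b→ t15
  t15 = 0 | 0 :: ·
Bisimilarity quotient blocks:
  B0 = {s0, t0}
  B1 = {s1, t1}
  B2 = {s4, t4}
  B3 = {s7, t7}
  B4 = {s11, t11}
  B5 = {s14, t14}
  B6 = {s15, t15}
  B7 = {s13, t13}
  B8 = {s10, t10}
  B9 = {s8, t8}
  B10 = {s12, t12}
  B11 = {s3, t3}
  B12 = {s6, t6}
  B13 = {s2, t2}
  B14 = {s5, t5}
  B15 = {s9, t9}
s0 ∈ B0, t0 ∈ B0 → same block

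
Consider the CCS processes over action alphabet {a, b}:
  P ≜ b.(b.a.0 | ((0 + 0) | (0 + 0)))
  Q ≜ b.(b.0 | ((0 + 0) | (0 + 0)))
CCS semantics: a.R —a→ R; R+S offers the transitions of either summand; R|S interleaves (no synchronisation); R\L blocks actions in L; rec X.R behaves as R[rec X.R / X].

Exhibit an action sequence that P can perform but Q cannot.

P's transition system — 4 states:
  m0 = b.(b.a.0 | ((0 + 0) | (0 + 0))) :: --b--▸ m1
  m1 = b.a.0 | ((0 + 0) | (0 + 0)) :: --b--▸ m2
  m2 = a.0 | ((0 + 0) | (0 + 0)) :: --a--▸ m3
  m3 = 0 | ((0 + 0) | (0 + 0)) :: (no moves)
Q's transition system — 3 states:
  n0 = b.(b.0 | ((0 + 0) | (0 + 0))) :: --b--▸ n1
  n1 = b.0 | ((0 + 0) | (0 + 0)) :: --b--▸ n2
  n2 = 0 | ((0 + 0) | (0 + 0)) :: (no moves)
Run σ = ⟨bba⟩ on P: start {m0}
  after b @ step 1: {m1}
  after b @ step 2: {m2}
  after a @ step 3: {m3}
  — P admits the full trace.
Run σ = ⟨bba⟩ on Q: start {n0}
  after b @ step 1: {n1}
  after b @ step 2: {n2}
  after a @ step 3: ∅ (Q stuck)

bba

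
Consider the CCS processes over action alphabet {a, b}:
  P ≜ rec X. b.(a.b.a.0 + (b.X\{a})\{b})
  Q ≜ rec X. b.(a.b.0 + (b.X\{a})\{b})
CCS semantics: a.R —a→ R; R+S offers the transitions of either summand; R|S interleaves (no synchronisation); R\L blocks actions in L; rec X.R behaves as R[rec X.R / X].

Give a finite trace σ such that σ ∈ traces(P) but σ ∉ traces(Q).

Reachable graph of P (5 states):
  p0 = rec X. b.(a.b.a.0 + (b.X\{a})\{b}) has moves =b=> p1
  p1 = a.b.a.0 + (b.(rec X. b.(a.b.a.0 + (b.X\{a})\{b}))\{a})\{b} has moves =a=> p2
  p2 = b.a.0 has moves =b=> p3
  p3 = a.0 has moves =a=> p4
  p4 = 0 has moves ∅
Reachable graph of Q (4 states):
  q0 = rec X. b.(a.b.0 + (b.X\{a})\{b}) has moves =b=> q1
  q1 = a.b.0 + (b.(rec X. b.(a.b.0 + (b.X\{a})\{b}))\{a})\{b} has moves =a=> q2
  q2 = b.0 has moves =b=> q3
  q3 = 0 has moves ∅
Trace ⟨baba⟩ through P, begin at {p0}:
  step 1 (b): {p1}
  step 2 (a): {p2}
  step 3 (b): {p3}
  step 4 (a): {p4}
  — P admits the full trace.
Trace ⟨baba⟩ through Q, begin at {q0}:
  step 1 (b): {q1}
  step 2 (a): {q2}
  step 3 (b): {q3}
  step 4 (a): no successor for Q

baba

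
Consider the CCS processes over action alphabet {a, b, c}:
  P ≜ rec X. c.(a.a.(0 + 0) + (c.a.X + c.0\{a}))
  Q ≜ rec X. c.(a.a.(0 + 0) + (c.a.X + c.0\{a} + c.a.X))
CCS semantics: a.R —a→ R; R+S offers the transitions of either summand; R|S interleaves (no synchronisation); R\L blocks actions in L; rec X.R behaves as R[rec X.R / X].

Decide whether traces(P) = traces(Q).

YES

P's transition system — 6 states:
  u0 = rec X. c.(a.a.(0 + 0) + (c.a.X + c.0\{a})) | ··c··> u1
  u1 = a.a.(0 + 0) + (c.a.(rec X. c.(a.a.(0 + 0) + (c.a.X + c.0\{a}))) + c.0\{a}) | ··a··> u2, ··c··> u3, ··c··> u4
  u2 = a.(0 + 0) | ··a··> u5
  u3 = 0\{a} | stopped
  u4 = a.(rec X. c.(a.a.(0 + 0) + (c.a.X + c.0\{a}))) | ··a··> u0
  u5 = 0 + 0 | stopped
Q's transition system — 6 states:
  v0 = rec X. c.(a.a.(0 + 0) + (c.a.X + c.0\{a} + c.a.X)) | ··c··> v1
  v1 = a.a.(0 + 0) + (c.a.(rec X. c.(a.a.(0 + 0) + (c.a.X + c.0\{a} + c.a.X))) + c.0\{a} + c.a.(rec X. c.(a.a.(0 + 0) + (c.a.X + c.0\{a} + c.a.X)))) | ··a··> v2, ··c··> v3, ··c··> v4
  v2 = a.(0 + 0) | ··a··> v5
  v3 = 0\{a} | stopped
  v4 = a.(rec X. c.(a.a.(0 + 0) + (c.a.X + c.0\{a} + c.a.X))) | ··a··> v0
  v5 = 0 + 0 | stopped
Partition-refinement fixed point:
  B0 = {u0, v0}
  B1 = {u1, v1}
  B2 = {u3, u5, v3, v5}
  B3 = {u2, v2}
  B4 = {u4, v4}
u0 ∈ B0, v0 ∈ B0 → same block
Bisimilar ⇒ trace-equivalent.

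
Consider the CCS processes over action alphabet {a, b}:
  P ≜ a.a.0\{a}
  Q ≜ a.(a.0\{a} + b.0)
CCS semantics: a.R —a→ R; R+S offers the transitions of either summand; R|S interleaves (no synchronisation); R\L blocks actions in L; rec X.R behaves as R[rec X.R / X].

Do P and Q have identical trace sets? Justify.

traces(P) ≠ traces(Q) — witness ⟨ab⟩

Reachable graph of P (3 states):
  u0 = a.a.0\{a} has moves ··a··> u1
  u1 = a.0\{a} has moves ··a··> u2
  u2 = 0\{a} has moves ·
Reachable graph of Q (4 states):
  v0 = a.(a.0\{a} + b.0) has moves ··a··> v1
  v1 = a.0\{a} + b.0 has moves ··a··> v2, ··b··> v3
  v2 = 0\{a} has moves ·
  v3 = 0 has moves ·
Executing ab from Q (initial set {v0}):
  [1] a ⇒ {v1}
  [2] b ⇒ {v3}
  Q completes σ.
Executing ab from P (initial set {u0}):
  [1] a ⇒ {u1}
  [2] b ⇒ no successor for P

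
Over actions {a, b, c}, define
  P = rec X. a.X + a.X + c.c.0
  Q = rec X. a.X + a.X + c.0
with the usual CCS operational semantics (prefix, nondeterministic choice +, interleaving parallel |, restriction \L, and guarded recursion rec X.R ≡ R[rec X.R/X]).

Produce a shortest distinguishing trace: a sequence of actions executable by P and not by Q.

cc

Reachable graph of P (3 states):
  u0 = rec X. a.X + a.X + c.c.0 ⊢ --a--▸ u0, --c--▸ u1
  u1 = c.0 ⊢ --c--▸ u2
  u2 = 0 ⊢ deadlocked
Reachable graph of Q (2 states):
  v0 = rec X. a.X + a.X + c.0 ⊢ --a--▸ v0, --c--▸ v1
  v1 = 0 ⊢ deadlocked
Executing cc from P (initial set {u0}):
  step 1 (c): {u1}
  step 2 (c): {u2}
  ✓ P
Executing cc from Q (initial set {v0}):
  step 1 (c): {v1}
  step 2 (c): no successor for Q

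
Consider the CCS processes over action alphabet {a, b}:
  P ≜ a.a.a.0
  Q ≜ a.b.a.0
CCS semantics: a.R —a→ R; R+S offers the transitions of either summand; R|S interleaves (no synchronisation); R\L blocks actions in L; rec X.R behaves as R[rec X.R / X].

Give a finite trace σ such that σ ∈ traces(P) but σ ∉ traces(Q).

Reachable graph of P (4 states):
  p0 = a.a.a.0 | --a--▸ p1
  p1 = a.a.0 | --a--▸ p2
  p2 = a.0 | --a--▸ p3
  p3 = 0 | deadlocked
Reachable graph of Q (4 states):
  q0 = a.b.a.0 | --a--▸ q1
  q1 = b.a.0 | --b--▸ q2
  q2 = a.0 | --a--▸ q3
  q3 = 0 | deadlocked
Executing aa from P (initial set {p0}):
  after a @ step 1: {p1}
  after a @ step 2: {p2}
  ✓ P
Executing aa from Q (initial set {q0}):
  after a @ step 1: {q1}
  after a @ step 2: ∅  — Q cannot continue

aa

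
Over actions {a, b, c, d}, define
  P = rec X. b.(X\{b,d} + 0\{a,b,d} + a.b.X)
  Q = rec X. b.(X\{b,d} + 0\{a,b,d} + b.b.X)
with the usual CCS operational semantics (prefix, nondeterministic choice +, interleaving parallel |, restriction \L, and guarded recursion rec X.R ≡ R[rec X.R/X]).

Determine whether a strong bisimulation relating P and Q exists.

P ≁ Q

P's transition system — 3 states:
  u0 = rec X. b.(X\{b,d} + 0\{a,b,d} + a.b.X) → ··b··> u1
  u1 = (rec X. b.(X\{b,d} + 0\{a,b,d} + a.b.X))\{b,d} + 0\{a,b,d} + a.b.(rec X. b.(X\{b,d} + 0\{a,b,d} + a.b.X)) → ··a··> u2
  u2 = b.(rec X. b.(X\{b,d} + 0\{a,b,d} + a.b.X)) → ··b··> u0
Q's transition system — 3 states:
  v0 = rec X. b.(X\{b,d} + 0\{a,b,d} + b.b.X) → ··b··> v1
  v1 = (rec X. b.(X\{b,d} + 0\{a,b,d} + b.b.X))\{b,d} + 0\{a,b,d} + b.b.(rec X. b.(X\{b,d} + 0\{a,b,d} + b.b.X)) → ··b··> v2
  v2 = b.(rec X. b.(X\{b,d} + 0\{a,b,d} + b.b.X)) → ··b··> v0
Partition-refinement fixed point:
  B0 = {u0}
  B1 = {u1}
  B2 = {u2}
  B3 = {v0, v1, v2}
u0 ∈ B0, v0 ∈ B3 → different blocks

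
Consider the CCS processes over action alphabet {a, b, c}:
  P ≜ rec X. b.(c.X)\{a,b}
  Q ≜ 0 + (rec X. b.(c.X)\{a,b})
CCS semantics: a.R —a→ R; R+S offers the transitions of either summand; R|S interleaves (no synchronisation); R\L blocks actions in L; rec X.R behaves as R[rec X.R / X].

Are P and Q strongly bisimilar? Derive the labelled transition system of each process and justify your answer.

Reachable graph of P (3 states):
  p0 = rec X. b.(c.X)\{a,b} has moves -b-> p1
  p1 = (c.(rec X. b.(c.X)\{a,b}))\{a,b} has moves -c-> p2
  p2 = (rec X. b.(c.X)\{a,b})\{a,b} has moves ∅
Reachable graph of Q (3 states):
  q0 = 0 + (rec X. b.(c.X)\{a,b}) has moves -b-> q1
  q1 = (c.(rec X. b.(c.X)\{a,b}))\{a,b} has moves -c-> q2
  q2 = (rec X. b.(c.X)\{a,b})\{a,b} has moves ∅
Bisimilarity quotient blocks:
  B0 = {p0, q0}
  B1 = {p1, q1}
  B2 = {p2, q2}
p0 ∈ B0, q0 ∈ B0 → same block

bisimilar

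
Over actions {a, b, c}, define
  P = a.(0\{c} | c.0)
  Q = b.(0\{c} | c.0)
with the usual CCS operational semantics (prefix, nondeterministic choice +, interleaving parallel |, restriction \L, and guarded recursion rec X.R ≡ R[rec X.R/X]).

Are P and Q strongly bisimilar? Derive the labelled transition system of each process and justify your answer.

Reachable graph of P (3 states):
  m0 = a.(0\{c} | c.0) :: ··a··> m1
  m1 = 0\{c} | c.0 :: ··c··> m2
  m2 = 0\{c} | 0 :: ∅
Reachable graph of Q (3 states):
  n0 = b.(0\{c} | c.0) :: ··b··> n1
  n1 = 0\{c} | c.0 :: ··c··> n2
  n2 = 0\{c} | 0 :: ∅
Bisimilarity quotient blocks:
  B0 = {m0}
  B1 = {m1, n1}
  B2 = {m2, n2}
  B3 = {n0}
m0 ∈ B0, n0 ∈ B3 → different blocks

NO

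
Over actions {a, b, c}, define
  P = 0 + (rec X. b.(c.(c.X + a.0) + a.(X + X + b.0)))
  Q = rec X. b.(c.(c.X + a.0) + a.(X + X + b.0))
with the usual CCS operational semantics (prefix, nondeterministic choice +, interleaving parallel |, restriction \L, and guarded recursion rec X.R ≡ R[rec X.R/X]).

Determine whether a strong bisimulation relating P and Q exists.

Reachable graph of P (6 states):
  u0 = 0 + (rec X. b.(c.(c.X + a.0) + a.(X + X + b.0))) has moves --b--▸ u1
  u1 = c.(c.(rec X. b.(c.(c.X + a.0) + a.(X + X + b.0))) + a.0) + a.((rec X. b.(c.(c.X + a.0) + a.(X + X + b.0))) + (rec X. b.(c.(c.X + a.0) + a.(X + X + b.0))) + b.0) has moves --a--▸ u2, --c--▸ u3
  u2 = (rec X. b.(c.(c.X + a.0) + a.(X + X + b.0))) + (rec X. b.(c.(c.X + a.0) + a.(X + X + b.0))) + b.0 has moves --b--▸ u1, --b--▸ u4
  u3 = c.(rec X. b.(c.(c.X + a.0) + a.(X + X + b.0))) + a.0 has moves --a--▸ u4, --c--▸ u5
  u4 = 0 has moves deadlocked
  u5 = rec X. b.(c.(c.X + a.0) + a.(X + X + b.0)) has moves --b--▸ u1
Reachable graph of Q (5 states):
  v0 = rec X. b.(c.(c.X + a.0) + a.(X + X + b.0)) has moves --b--▸ v1
  v1 = c.(c.(rec X. b.(c.(c.X + a.0) + a.(X + X + b.0))) + a.0) + a.((rec X. b.(c.(c.X + a.0) + a.(X + X + b.0))) + (rec X. b.(c.(c.X + a.0) + a.(X + X + b.0))) + b.0) has moves --a--▸ v2, --c--▸ v3
  v2 = (rec X. b.(c.(c.X + a.0) + a.(X + X + b.0))) + (rec X. b.(c.(c.X + a.0) + a.(X + X + b.0))) + b.0 has moves --b--▸ v1, --b--▸ v4
  v3 = c.(rec X. b.(c.(c.X + a.0) + a.(X + X + b.0))) + a.0 has moves --a--▸ v4, --c--▸ v0
  v4 = 0 has moves deadlocked
Bisimilarity quotient blocks:
  B0 = {u0, u5, v0}
  B1 = {u1, v1}
  B2 = {u2, v2}
  B3 = {u4, v4}
  B4 = {u3, v3}
u0 ∈ B0, v0 ∈ B0 → same block

YES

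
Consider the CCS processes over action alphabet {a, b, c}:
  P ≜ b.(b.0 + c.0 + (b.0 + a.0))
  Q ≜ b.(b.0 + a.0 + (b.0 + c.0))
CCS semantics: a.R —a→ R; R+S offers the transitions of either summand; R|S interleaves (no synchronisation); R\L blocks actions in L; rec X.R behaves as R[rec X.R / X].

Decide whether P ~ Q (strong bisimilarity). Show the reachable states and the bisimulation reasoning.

LTS(P): 3 reachable states
  s0 = b.(b.0 + c.0 + (b.0 + a.0)) has moves -b-> s1
  s1 = b.0 + c.0 + (b.0 + a.0) has moves -a-> s2, -b-> s2, -c-> s2
  s2 = 0 has moves deadlocked
LTS(Q): 3 reachable states
  t0 = b.(b.0 + a.0 + (b.0 + c.0)) has moves -b-> t1
  t1 = b.0 + a.0 + (b.0 + c.0) has moves -a-> t2, -b-> t2, -c-> t2
  t2 = 0 has moves deadlocked
Coarsest stable partition (strong bisimilarity classes):
  B0 = {s0, t0}
  B1 = {s1, t1}
  B2 = {s2, t2}
s0 ∈ B0, t0 ∈ B0 → same block

YES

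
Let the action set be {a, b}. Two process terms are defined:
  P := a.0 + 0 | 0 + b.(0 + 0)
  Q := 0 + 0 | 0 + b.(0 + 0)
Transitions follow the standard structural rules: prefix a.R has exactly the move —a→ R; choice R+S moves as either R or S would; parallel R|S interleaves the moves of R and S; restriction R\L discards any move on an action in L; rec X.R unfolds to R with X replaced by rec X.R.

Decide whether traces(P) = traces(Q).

P's transition system — 3 states:
  m0 = a.0 + 0 | 0 + b.(0 + 0) | =a=> m1, =b=> m2
  m1 = 0 | deadlocked
  m2 = 0 + 0 | deadlocked
Q's transition system — 2 states:
  n0 = 0 + 0 | 0 + b.(0 + 0) | =b=> n1
  n1 = 0 + 0 | deadlocked
Trace ⟨a⟩ through P, begin at {m0}:
  step 1 (a): {m1}
  P completes σ.
Trace ⟨a⟩ through Q, begin at {n0}:
  step 1 (a): ∅  — Q cannot continue

trace-distinct — witness ⟨a⟩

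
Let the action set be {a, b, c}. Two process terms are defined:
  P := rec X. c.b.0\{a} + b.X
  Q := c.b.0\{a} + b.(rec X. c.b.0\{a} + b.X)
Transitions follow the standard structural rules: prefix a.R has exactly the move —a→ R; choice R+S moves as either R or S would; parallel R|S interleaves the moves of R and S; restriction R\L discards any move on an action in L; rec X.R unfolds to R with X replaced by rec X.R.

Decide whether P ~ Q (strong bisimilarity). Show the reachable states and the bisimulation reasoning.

LTS(P): 3 reachable states
  s0 = rec X. c.b.0\{a} + b.X → =b=> s0, =c=> s1
  s1 = b.0\{a} → =b=> s2
  s2 = 0\{a} → (no moves)
LTS(Q): 4 reachable states
  t0 = c.b.0\{a} + b.(rec X. c.b.0\{a} + b.X) → =b=> t1, =c=> t2
  t1 = rec X. c.b.0\{a} + b.X → =b=> t1, =c=> t2
  t2 = b.0\{a} → =b=> t3
  t3 = 0\{a} → (no moves)
Coarsest stable partition (strong bisimilarity classes):
  B0 = {s0, t0, t1}
  B1 = {s1, t2}
  B2 = {s2, t3}
s0 ∈ B0, t0 ∈ B0 → same block

YES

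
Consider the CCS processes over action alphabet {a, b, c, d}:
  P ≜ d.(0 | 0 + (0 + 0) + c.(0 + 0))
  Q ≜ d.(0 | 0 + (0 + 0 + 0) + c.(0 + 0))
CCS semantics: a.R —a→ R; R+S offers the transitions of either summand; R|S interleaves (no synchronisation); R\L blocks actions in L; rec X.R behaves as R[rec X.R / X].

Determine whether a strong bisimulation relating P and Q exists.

YES

Reachable graph of P (3 states):
  s0 = d.(0 | 0 + (0 + 0) + c.(0 + 0)) → ··d··> s1
  s1 = 0 | 0 + (0 + 0) + c.(0 + 0) → ··c··> s2
  s2 = 0 + 0 → ·
Reachable graph of Q (3 states):
  t0 = d.(0 | 0 + (0 + 0 + 0) + c.(0 + 0)) → ··d··> t1
  t1 = 0 | 0 + (0 + 0 + 0) + c.(0 + 0) → ··c··> t2
  t2 = 0 + 0 → ·
Coarsest stable partition (strong bisimilarity classes):
  B0 = {s0, t0}
  B1 = {s1, t1}
  B2 = {s2, t2}
s0 ∈ B0, t0 ∈ B0 → same block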